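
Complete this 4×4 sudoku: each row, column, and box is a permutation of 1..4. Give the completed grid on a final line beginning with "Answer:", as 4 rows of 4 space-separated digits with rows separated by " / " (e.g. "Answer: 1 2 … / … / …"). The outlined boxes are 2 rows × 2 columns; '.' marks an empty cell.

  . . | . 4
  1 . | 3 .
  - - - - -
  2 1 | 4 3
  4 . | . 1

Step 1. [r2c4∈{2}] r2c4's peers cover all but 2 ⇒ r2c4=2.
Step 2. [r4c2∈{3}] only 3 remains possible at r4c2. So r4c2=3.
Step 3. [r4c3∈{2}] only 2 remains possible at r4c3 ⇒ r4c3=2.
Step 4. [r1c1∈{3}] nothing but 3 survives at r1c1. So r1c1=3.
Step 5. [r2c2∈{4}] r2c2 has the single candidate 4. So r2c2=4.
Step 6. [r1c3∈{1}] r1c3 is down to just 1. So r1c3=1.
Step 7. [r1c2∈{2}] nothing but 2 survives at r1c2, so r1c2=2.

Answer: 3 2 1 4 / 1 4 3 2 / 2 1 4 3 / 4 3 2 1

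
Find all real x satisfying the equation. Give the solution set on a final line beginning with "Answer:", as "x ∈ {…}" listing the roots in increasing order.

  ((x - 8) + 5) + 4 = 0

Step 1. [((x - 8) + 5) + 4 = 0] the outer +4 inverts by subtracting 4. So sub: (x - 8) + 5 = -4.
Step 2. [(x - 8) + 5 = -4] peel the +5: subtract 5 from each side, so sub: x - 8 = -9.
Step 3. [x - 8 = -9] 8 comes off first (add 8) ⇒ sub: x = -1.

Answer: x ∈ {-1}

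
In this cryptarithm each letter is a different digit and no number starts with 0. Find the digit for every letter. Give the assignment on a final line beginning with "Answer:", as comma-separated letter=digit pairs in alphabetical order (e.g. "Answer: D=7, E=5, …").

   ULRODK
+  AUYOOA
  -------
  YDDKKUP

Step 1. [col 1: K + A ≡ P (mod 10)] A=6 is one option consistent with column 1 (K + A ≡ P (mod 10), carry-in 0) — take it. So A=6.
Step 2. [col 1: K + A ≡ P (mod 10)] several values work for P in column 1 (K + A ≡ P (mod 10), carry-in 0); try P=0. So P=0.
Step 3. [col 1: K + A ≡ P (mod 10)] column 1 reads K+A+carry(0)=P with A=6, P=0; with digits 0,6 already taken and all letters distinct, the only value for K is 4. So K=4.
Step 4. [col 2: D + O ≡ U (mod 10)] several values work for D in column 2 (D + O ≡ U (mod 10), carry-in 1); try D=5, so D=5.
Step 5. [col 2: D + O ≡ U (mod 10)] O=2 is one option consistent with column 2 (D + O ≡ U (mod 10), carry-in 1) — take it ⇒ O=2.
Step 6. [col 2: D + O ≡ U (mod 10)] column 2: given D=5, O=2, carry-in 1, and digits 0,2,4,5,6 already taken and all letters distinct, D+O≡U (mod 10) forces U=8, so U=8.
Step 7. [col 4: R + Y ≡ K (mod 10)] R=3 is one option consistent with column 4 (R + Y ≡ K (mod 10), carry-in 0) — take it, so R=3.
Step 8. [col 4: R + Y ≡ K (mod 10)] from column 4 (R=3, K=4, carry-in 0, digits 0,2,3,4,5,6,8 already taken and all letters distinct): Y must equal 1. So Y=1.
Step 9. [col 5: L + U ≡ D (mod 10)] column 5: given U=8, D=5, carry-in 0, and digits 0,1,2,3,4,5,6,8 already taken and all letters distinct, L+U≡D (mod 10) forces L=7 ⇒ L=7.

Answer: A=6, D=5, K=4, L=7, O=2, P=0, R=3, U=8, Y=1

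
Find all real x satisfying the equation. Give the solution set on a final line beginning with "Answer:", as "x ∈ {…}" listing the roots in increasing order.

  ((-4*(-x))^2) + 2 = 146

Step 1. [((-4*(-x))^2) + 2 = 146] subtract 2: x sits inside (… + 2), so sub: (-4*(-x))^2 = 144.
Step 2. [(-4*(-x))^2 = 144] 144 ≥ 0, LHS is (·)² — take ±√ ⇒ sqrt: -4*(-x) = 12 or -12.
Step 3. [-4*(-x) = 12 or -12] LHS = -4·(…); ÷-4 both sides. So div: -x = -3 or 3.
Step 4. [-x = -3 or 3] leading − — multiply by −1, so neg: x = 3 or -3.

Answer: x ∈ {-3, 3}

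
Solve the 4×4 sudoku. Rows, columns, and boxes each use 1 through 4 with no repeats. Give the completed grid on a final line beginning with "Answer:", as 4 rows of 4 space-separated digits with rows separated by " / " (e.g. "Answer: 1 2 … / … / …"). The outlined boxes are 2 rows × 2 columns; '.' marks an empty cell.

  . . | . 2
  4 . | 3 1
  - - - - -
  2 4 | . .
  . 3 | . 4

Step 1. [r4c1∈{1}] r4c1 has the single candidate 1. So r4c1=1.
Step 2. [r1c2∈{1}] r1c2 has the single candidate 1, so r1c2=1.
Step 3. [r1c3∈{4}] r1c3 is down to just 4, so r1c3=4.
Step 4. [r4c3∈{2}] nothing but 2 survives at r4c3. So r4c3=2.
Step 5. [r3c4∈{3}] r3c4's peers cover all but 3. So r3c4=3.
Step 6. [r1c1∈{3}] nothing but 3 survives at r1c1 ⇒ r1c1=3.
Step 7. [r3c3∈{1}] r3c3's peers cover all but 1, so r3c3=1.
Step 8. [r2c2∈{2}] r2c2 has the single candidate 2 ⇒ r2c2=2.

Answer: 3 1 4 2 / 4 2 3 1 / 2 4 1 3 / 1 3 2 4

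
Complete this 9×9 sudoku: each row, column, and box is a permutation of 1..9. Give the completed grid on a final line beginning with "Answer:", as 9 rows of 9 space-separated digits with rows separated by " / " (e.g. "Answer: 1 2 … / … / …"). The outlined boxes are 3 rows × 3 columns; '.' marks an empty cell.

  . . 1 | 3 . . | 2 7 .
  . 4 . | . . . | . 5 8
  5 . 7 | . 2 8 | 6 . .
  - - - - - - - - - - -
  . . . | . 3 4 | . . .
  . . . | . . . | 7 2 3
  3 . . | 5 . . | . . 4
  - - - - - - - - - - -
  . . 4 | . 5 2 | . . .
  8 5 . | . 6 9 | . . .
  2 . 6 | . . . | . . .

Step 1. [r1c9∈{9}] r1c9 has the single candidate 9. So r1c9=9.
Step 2. [r3c9∈{1}] r3c9 is down to just 1. So r3c9=1.
Step 3. [r4c4∈{1,2,6,7,8,9}] in col 4, 2 fits only at r4c4. So r4c4=2.
Step 4. [r6c2∈{1,2,6,7,8,9}] r6c2 is the only open cell in col 2 admitting 2. So r6c2=2.
Step 5. [r8c3∈{3}] only 3 remains possible at r8c3. So r8c3=3.
Step 6. [r1c1∈{6}] r1c1 has the single candidate 6, so r1c1=6.
Step 7. [r2c1∈{9}] r2c1 is down to just 9 ⇒ r2c1=9.
Step 8. [r3c8∈{3,4}] across box 3, 4 lands solely at r3c8 ⇒ r3c8=4.
Step 9. [r8c8∈{1}] r8c8's peers cover all but 1, so r8c8=1.
Step 10. [r9c6∈{1,3,7}] 3 has one home in col 6: r9c6, so r9c6=3.
Step 11. [r7c8∈{3,6,8,9}] r7c8 is the only open cell in col 8 admitting 3, so r7c8=3.
Step 12. [r5c3∈{5,8,9}] in row 5, 5 fits only at r5c3 ⇒ r5c3=5.
Step 13. [r1c2∈{8}] nothing but 8 survives at r1c2 ⇒ r1c2=8.
Step 14. [r8c7∈{4}] nothing but 4 survives at r8c7, so r8c7=4.
Step 15. [r8c4∈{7}] r8c4 is down to just 7. So r8c4=7.
Step 16. [r9c4∈{1,4,8}] 4 has one home in col 4: r9c4. So r9c4=4.
Step 17. [r7c9∈{6,7}] 6 has one home in row 7: r7c9, so r7c9=6.
Step 18. [r4c9∈{5}] r4c9's peers cover all but 5 ⇒ r4c9=5.
Step 19. [r9c7∈{5,8,9}] row 9 places 5 nowhere but r9c7 ⇒ r9c7=5.
Step 20. [r5c1∈{1,4}] r4c1 and r7c1 in col 1 both hold exactly {1,7}; those values are spoken for. So r5c1≠1.
Step 21. [r3c4∈{9}] r3c4 has the single candidate 9 ⇒ r3c4=9.
Step 22. [r9c9∈{7}] nothing but 7 survives at r9c9, so r9c9=7.
Step 23. [r5c2∈{1,6,9}] the pair r4c3,r6c3 in box 4 locks {8,9} between them ⇒ r5c2≠9.
Step 24. [r5c5∈{1,8,9}] across row 5, 9 lands solely at r5c5. So r5c5=9.
Step 25. [r5c4∈{1,6,8}] in row 5, 8 fits only at r5c4 ⇒ r5c4=8.
Step 26. [r7c7∈{8,9}] across row 7, 8 lands solely at r7c7, so r7c7=8.
Step 27. [r7c2∈{1,7,9}] across row 7, 9 lands solely at r7c2, so r7c2=9.
Step 28. [r9c2∈{1}] r9c2's peers cover all but 1, so r9c2=1.
Step 29. [r5c6∈{1,6}] across row 5, 1 lands solely at r5c6 ⇒ r5c6=1.
Step 30. [r6c6∈{6,7}] in box 5, 6 fits only at r6c6 ⇒ r6c6=6.
Step 31. [r4c8∈{6,8,9}] in col 8, 6 fits only at r4c8. So r4c8=6.
Step 32. [r2c5∈{1,7}] across col 5, 1 lands solely at r2c5. So r2c5=1.
Step 33. [r6c7∈{1,9}] 1 has one home in row 6: r6c7 ⇒ r6c7=1.
Step 34. [r6c8∈{8,9}] in col 8, 8 fits only at r6c8 ⇒ r6c8=8.
Step 35. [r4c7∈{9}] nothing but 9 survives at r4c7 ⇒ r4c7=9.
Step 36. [r4c2∈{7}] r4c2's peers cover all but 7. So r4c2=7.
Step 37. [r2c4∈{6}] only 6 remains possible at r2c4 ⇒ r2c4=6.
Step 38. [r8c9∈{2}] r8c9 has the single candidate 2, so r8c9=2.
Step 39. [r3c2∈{3}] nothing but 3 survives at r3c2, so r3c2=3.
Step 40. [r7c1∈{7}] r7c1 is down to just 7 ⇒ r7c1=7.
Step 41. [r7c4∈{1}] r7c4's peers cover all but 1. So r7c4=1.
Step 42. [r1c5∈{4}] nothing but 4 survives at r1c5. So r1c5=4.
Step 43. [r2c6∈{7}] r2c6 is down to just 7 ⇒ r2c6=7.
Step 44. [r9c5∈{8}] r9c5's peers cover all but 8, so r9c5=8.
Step 45. [r6c5∈{7}] only 7 remains possible at r6c5. So r6c5=7.
Step 46. [r9c8∈{9}] r9c8's peers cover all but 9. So r9c8=9.
Step 47. [r6c3∈{9}] nothing but 9 survives at r6c3 ⇒ r6c3=9.
Step 48. [r4c3∈{8}] only 8 remains possible at r4c3 ⇒ r4c3=8.
Step 49. [r1c6∈{5}] r1c6 has the single candidate 5, so r1c6=5.
Step 50. [r5c2∈{6}] nothing but 6 survives at r5c2 ⇒ r5c2=6.
Step 51. [r2c3∈{2}] r2c3 is down to just 2 ⇒ r2c3=2.
Step 52. [r4c1∈{1}] r4c1 is down to just 1. So r4c1=1.
Step 53. [r5c1∈{4}] r5c1 has the single candidate 4, so r5c1=4.
Step 54. [r2c7∈{3}] r2c7's peers cover all but 3 ⇒ r2c7=3.

Answer: 6 8 1 3 4 5 2 7 9 / 9 4 2 6 1 7 3 5 8 / 5 3 7 9 2 8 6 4 1 / 1 7 8 2 3 4 9 6 5 / 4 6 5 8 9 1 7 2 3 / 3 2 9 5 7 6 1 8 4 / 7 9 4 1 5 2 8 3 6 / 8 5 3 7 6 9 4 1 2 / 2 1 6 4 8 3 5 9 7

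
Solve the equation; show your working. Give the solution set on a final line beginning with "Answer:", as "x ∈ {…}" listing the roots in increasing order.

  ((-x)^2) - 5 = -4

Step 1. [((-x)^2) - 5 = -4] peel the -5: add 5 from each side, so sub: (-x)^2 = 1.
Step 2. [(-x)^2 = 1] LHS squared, RHS 1 ≥ 0: apply √ (±) ⇒ sqrt: -x = 1 or -1.
Step 3. [-x = 1 or -1] flip signs both sides, so neg: x = -1 or 1.

Answer: x ∈ {-1, 1}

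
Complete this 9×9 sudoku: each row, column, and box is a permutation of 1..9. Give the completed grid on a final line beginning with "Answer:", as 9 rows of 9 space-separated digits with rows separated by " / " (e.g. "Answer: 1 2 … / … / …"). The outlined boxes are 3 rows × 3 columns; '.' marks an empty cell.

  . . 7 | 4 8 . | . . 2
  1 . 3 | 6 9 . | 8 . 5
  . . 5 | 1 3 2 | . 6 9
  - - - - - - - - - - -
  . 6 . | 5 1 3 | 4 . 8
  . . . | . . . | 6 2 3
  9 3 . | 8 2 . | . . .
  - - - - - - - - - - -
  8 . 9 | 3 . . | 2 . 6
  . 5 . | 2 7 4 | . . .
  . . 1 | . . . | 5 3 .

Step 1. [r5c4∈{7,9}] 7 has one home in col 4: r5c4, so r5c4=7.
Step 2. [r8c9∈{1}] r8c9 has the single candidate 1 ⇒ r8c9=1.
Step 3. [r6c9∈{7}] r6c9's peers cover all but 7, so r6c9=7.
Step 4. [r3c1∈{4}] nothing but 4 survives at r3c1 ⇒ r3c1=4.
Step 5. [r7c8∈{4,7}] box 9 places 7 nowhere but r7c8. So r7c8=7.
Step 6. [r9c2∈{2,4,7}] col 2 places 7 nowhere but r9c2. So r9c2=7.
Step 7. [r1c1∈{6}] r1c1 has the single candidate 6 ⇒ r1c1=6.
Step 8. [r1c8∈{1}] r1c8 is down to just 1, so r1c8=1.
Step 9. [r5c3∈{4,8}] r5c3 is the only open cell in col 3 admitting 8 ⇒ r5c3=8.
Step 10. [r9c6∈{6,8,9}] in row 9, 8 fits only at r9c6, so r9c6=8.
Step 11. [r7c5∈{5}] r7c5 has the single candidate 5 ⇒ r7c5=5.
Step 12. [r9c1∈{2}] r9c1 has the single candidate 2, so r9c1=2.
Step 13. [r8c7∈{9}] r8c7's peers cover all but 9, so r8c7=9.
Step 14. [r5c5∈{4}] r5c5 is down to just 4. So r5c5=4.
Step 15. [r2c6∈{7}] r2c6 has the single candidate 7, so r2c6=7.
Step 16. [r4c8∈{9}] nothing but 9 survives at r4c8. So r4c8=9.
Step 17. [r7c2∈{4}] r7c2 has the single candidate 4 ⇒ r7c2=4.
Step 18. [r1c7∈{3}] r1c7 is down to just 3 ⇒ r1c7=3.
Step 19. [r1c2∈{9}] nothing but 9 survives at r1c2 ⇒ r1c2=9.
Step 20. [r9c5∈{6}] nothing but 6 survives at r9c5 ⇒ r9c5=6.
Step 21. [r5c1∈{5}] r5c1 is down to just 5 ⇒ r5c1=5.
Step 22. [r2c2∈{2}] r2c2 is down to just 2 ⇒ r2c2=2.
Step 23. [r1c6∈{5}] nothing but 5 survives at r1c6, so r1c6=5.
Step 24. [r6c7∈{1}] only 1 remains possible at r6c7 ⇒ r6c7=1.
Step 25. [r4c3∈{2}] r4c3 has the single candidate 2, so r4c3=2.
Step 26. [r6c3∈{4}] nothing but 4 survives at r6c3. So r6c3=4.
Step 27. [r8c8∈{8}] r8c8 is down to just 8. So r8c8=8.
Step 28. [r3c7∈{7}] only 7 remains possible at r3c7 ⇒ r3c7=7.
Step 29. [r4c1∈{7}] nothing but 7 survives at r4c1. So r4c1=7.
Step 30. [r2c8∈{4}] r2c8 has the single candidate 4. So r2c8=4.
Step 31. [r9c4∈{9}] r9c4 has the single candidate 9 ⇒ r9c4=9.
Step 32. [r5c6∈{9}] r5c6's peers cover all but 9 ⇒ r5c6=9.
Step 33. [r5c2∈{1}] r5c2 has the single candidate 1 ⇒ r5c2=1.
Step 34. [r7c6∈{1}] r7c6 is down to just 1, so r7c6=1.
Step 35. [r3c2∈{8}] r3c2's peers cover all but 8 ⇒ r3c2=8.
Step 36. [r8c3∈{6}] nothing but 6 survives at r8c3 ⇒ r8c3=6.
Step 37. [r8c1∈{3}] nothing but 3 survives at r8c1. So r8c1=3.
Step 38. [r6c6∈{6}] only 6 remains possible at r6c6, so r6c6=6.
Step 39. [r6c8∈{5}] only 5 remains possible at r6c8, so r6c8=5.
Step 40. [r9c9∈{4}] r9c9 is down to just 4, so r9c9=4.

Answer: 6 9 7 4 8 5 3 1 2 / 1 2 3 6 9 7 8 4 5 / 4 8 5 1 3 2 7 6 9 / 7 6 2 5 1 3 4 9 8 / 5 1 8 7 4 9 6 2 3 / 9 3 4 8 2 6 1 5 7 / 8 4 9 3 5 1 2 7 6 / 3 5 6 2 7 4 9 8 1 / 2 7 1 9 6 8 5 3 4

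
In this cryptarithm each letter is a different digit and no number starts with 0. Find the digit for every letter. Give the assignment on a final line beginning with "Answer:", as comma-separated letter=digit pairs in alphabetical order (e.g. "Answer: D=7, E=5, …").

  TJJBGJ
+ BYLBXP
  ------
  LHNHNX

Step 1. [col 1: J + P ≡ X (mod 10)] P=8 is one option consistent with column 1 (J + P ≡ X (mod 10), carry-in 0) — take it. So P=8.
Step 2. [col 1: J + P ≡ X (mod 10)] several values work for J in column 1 (J + P ≡ X (mod 10), carry-in 0); try J=5. So J=5.
Step 3. [col 1: J + P ≡ X (mod 10)] from column 1 (J=5, P=8, carry-in 0, digits 5,8 already taken and all letters distinct): X must equal 3. So X=3.
Step 4. [col 2: G + X ≡ N (mod 10)] no forcing yet in column 2 (carry-in 1); N=4 is free and consistent — try it, so N=4.
Step 5. [col 2: G + X ≡ N (mod 10)] from column 2 (X=3, N=4, carry-in 1, digits 3,4,5,8 already taken and all letters distinct): G must equal 0. So G=0.
Step 6. [col 3: B + B ≡ H (mod 10)] column 3 reads B+B+carry(0)=H with nothing yet; with digits 0,3,4,5,8 already taken and all letters distinct, the only value for H is 2. So H=2.
Step 7. [col 3: B + B ≡ H (mod 10)] several values work for B in column 3 (B + B ≡ H (mod 10), carry-in 0); try B=1 ⇒ B=1.
Step 8. [col 4: J + L ≡ N (mod 10)] column 4: given J=5, N=4, carry-in 0, and digits 0,1,2,3,4,5,8 already taken and all letters distinct, J+L≡N (mod 10) forces L=9, so L=9.
Step 9. [col 5: J + Y ≡ H (mod 10)] in column 5 we have J+Y≡H with carry-in 1; given J=5, H=2 and digits 0,1,2,3,4,5,8,9 already taken and all letters distinct, that pins Y to 6 ⇒ Y=6.
Step 10. [col 6: T + B ≡ L (mod 10)] column 6 reads T+B+carry(1)=L with B=1, L=9; with digits 0,1,2,3,4,5,6,8,9 already taken and all letters distinct, the only value for T is 7. So T=7.

Answer: B=1, G=0, H=2, J=5, L=9, N=4, P=8, T=7, X=3, Y=6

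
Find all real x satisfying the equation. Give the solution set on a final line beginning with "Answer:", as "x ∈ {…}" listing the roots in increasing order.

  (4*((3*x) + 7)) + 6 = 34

Step 1. [(4*((3*x) + 7)) + 6 = 34] 6 comes off first (subtract 6), so sub: 4*((3*x) + 7) = 28.
Step 2. [4*((3*x) + 7) = 28] 4 out front; divide by 4 ⇒ div: (3*x) + 7 = 7.
Step 3. [(3*x) + 7 = 7] subtract 7: x sits inside (… + 7), so sub: 3*x = 0.
Step 4. [3*x = 0] 3 out front; divide by 3, so div: x = 0.

Answer: x ∈ {0}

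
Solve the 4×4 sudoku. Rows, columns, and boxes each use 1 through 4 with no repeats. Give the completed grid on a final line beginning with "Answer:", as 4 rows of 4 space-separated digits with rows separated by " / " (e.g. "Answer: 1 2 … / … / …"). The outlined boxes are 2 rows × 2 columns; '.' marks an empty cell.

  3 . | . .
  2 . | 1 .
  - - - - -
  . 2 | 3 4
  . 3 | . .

Step 1. [r4c3∈{2}] r4c3 has the single candidate 2, so r4c3=2.
Step 2. [r1c3∈{4}] nothing but 4 survives at r1c3 ⇒ r1c3=4.
Step 3. [r4c1∈{1,4}] in row 4, 4 fits only at r4c1, so r4c1=4.
Step 4. [r2c4∈{3}] r2c4 has the single candidate 3, so r2c4=3.
Step 5. [r4c4∈{1}] nothing but 1 survives at r4c4, so r4c4=1.
Step 6. [r1c4∈{2}] r1c4's peers cover all but 2, so r1c4=2.
Step 7. [r2c2∈{4}] r2c2's peers cover all but 4. So r2c2=4.
Step 8. [r1c2∈{1}] r1c2 has the single candidate 1 ⇒ r1c2=1.
Step 9. [r3c1∈{1}] r3c1 has the single candidate 1. So r3c1=1.

Answer: 3 1 4 2 / 2 4 1 3 / 1 2 3 4 / 4 3 2 1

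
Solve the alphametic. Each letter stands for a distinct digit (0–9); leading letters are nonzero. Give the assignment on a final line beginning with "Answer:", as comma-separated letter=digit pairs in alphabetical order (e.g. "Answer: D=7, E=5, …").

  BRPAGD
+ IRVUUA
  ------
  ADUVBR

Step 1. [col 1: D + A ≡ R (mod 10)] A=6 is one option consistent with column 1 (D + A ≡ R (mod 10), carry-in 0) — take it. So A=6.
Step 2. [col 1: D + A ≡ R (mod 10)] R=4 is one option consistent with column 1 (D + A ≡ R (mod 10), carry-in 0) — take it ⇒ R=4.
Step 3. [col 1: D + A ≡ R (mod 10)] in column 1 we have D+A≡R with carry-in 0; given A=6, R=4 and digits 4,6 already taken and all letters distinct, that pins D to 8 ⇒ D=8.
Step 4. [col 2: G + U ≡ B (mod 10)] several values work for B in column 2 (G + U ≡ B (mod 10), carry-in 1); try B=1. So B=1.
Step 5. [col 2: G + U ≡ B (mod 10)] column 2 (G + U ≡ B (mod 10), carry-in 1) doesn't pin U yet; pick U=3 and continue. So U=3.
Step 6. [col 2: G + U ≡ B (mod 10)] column 2: given U=3, B=1, carry-in 1, and digits 1,3,4,6,8 already taken and all letters distinct, G+U≡B (mod 10) forces G=7 ⇒ G=7.
Step 7. [col 3: A + U ≡ V (mod 10)] column 3 reads A+U+carry(1)=V with A=6, U=3; with digits 1,3,4,6,7,8 already taken and all letters distinct, the only value for V is 0. So V=0.
Step 8. [col 4: P + V ≡ U (mod 10)] in column 4 we have P+V≡U with carry-in 1; given V=0, U=3 and digits 0,1,3,4,6,7,8 already taken and all letters distinct, that pins P to 2. So P=2.
Step 9. [col 6: B + I ≡ A (mod 10)] from column 6 (B=1, A=6, carry-in 0, digits 0,1,2,3,4,6,7,8 already taken and all letters distinct): I must equal 5 ⇒ I=5.

Answer: A=6, B=1, D=8, G=7, I=5, P=2, R=4, U=3, V=0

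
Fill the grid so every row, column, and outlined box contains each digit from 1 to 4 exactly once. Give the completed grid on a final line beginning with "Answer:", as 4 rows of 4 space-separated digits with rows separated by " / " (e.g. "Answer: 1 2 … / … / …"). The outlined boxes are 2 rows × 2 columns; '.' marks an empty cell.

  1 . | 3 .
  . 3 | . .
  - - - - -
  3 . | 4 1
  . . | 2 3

Step 1. [r2c1∈{2,4}] in col 1, 2 fits only at r2c1. So r2c1=2.
Step 2. [r1c2∈{4}] r1c2 is down to just 4. So r1c2=4.
Step 3. [r4c2∈{1}] r4c2 is down to just 1 ⇒ r4c2=1.
Step 4. [r1c4∈{2}] r1c4 is down to just 2. So r1c4=2.
Step 5. [r3c2∈{2}] r3c2 has the single candidate 2 ⇒ r3c2=2.
Step 6. [r2c3∈{1}] only 1 remains possible at r2c3, so r2c3=1.
Step 7. [r2c4∈{4}] nothing but 4 survives at r2c4. So r2c4=4.
Step 8. [r4c1∈{4}] nothing but 4 survives at r4c1, so r4c1=4.

Answer: 1 4 3 2 / 2 3 1 4 / 3 2 4 1 / 4 1 2 3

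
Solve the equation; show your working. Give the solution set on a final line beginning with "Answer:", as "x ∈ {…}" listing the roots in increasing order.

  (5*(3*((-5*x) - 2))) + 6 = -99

Step 1. [(5*(3*((-5*x) - 2))) + 6 = -99] subtract 6: x sits inside (… + 6) ⇒ sub: 5*(3*((-5*x) - 2)) = -105.
Step 2. [5*(3*((-5*x) - 2)) = -105] 5 out front; divide by 5 ⇒ div: 3*((-5*x) - 2) = -21.
Step 3. [3*((-5*x) - 2) = -21] 3 out front; divide by 3, so div: (-5*x) - 2 = -7.
Step 4. [(-5*x) - 2 = -7] the outer -2 inverts by adding 2, so sub: -5*x = -5.
Step 5. [-5*x = -5] -5·(inner) — divide through by -5, so div: x = 1.

Answer: x ∈ {1}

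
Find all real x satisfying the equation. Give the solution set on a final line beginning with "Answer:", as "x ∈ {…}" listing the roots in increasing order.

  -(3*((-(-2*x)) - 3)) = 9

Step 1. [-(3*((-(-2*x)) - 3)) = 9] LHS negated; negate both sides. So neg: 3*((-(-2*x)) - 3) = -9.
Step 2. [3*((-(-2*x)) - 3) = -9] divide by the outer 3 ⇒ div: (-(-2*x)) - 3 = -3.
Step 3. [(-(-2*x)) - 3 = -3] peel the -3: add 3 from each side ⇒ sub: -(-2*x) = 0.
Step 4. [-(-2*x) = 0] flip signs both sides, so neg: -2*x = 0.
Step 5. [-2*x = 0] -2 out front; divide by -2 ⇒ div: x = 0.

Answer: x ∈ {0}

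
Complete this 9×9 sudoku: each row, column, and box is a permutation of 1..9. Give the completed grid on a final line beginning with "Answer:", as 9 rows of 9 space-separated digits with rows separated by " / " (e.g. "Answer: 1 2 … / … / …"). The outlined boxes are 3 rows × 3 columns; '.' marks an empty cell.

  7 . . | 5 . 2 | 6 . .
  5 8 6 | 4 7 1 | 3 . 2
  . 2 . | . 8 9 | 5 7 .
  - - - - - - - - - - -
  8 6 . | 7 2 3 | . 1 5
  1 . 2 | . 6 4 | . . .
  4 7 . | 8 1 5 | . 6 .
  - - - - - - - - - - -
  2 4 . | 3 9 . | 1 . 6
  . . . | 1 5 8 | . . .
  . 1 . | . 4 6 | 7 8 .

Step 1. [r4c3∈{9}] r4c3's peers cover all but 9. So r4c3=9.
Step 2. [r6c3∈{3}] only 3 remains possible at r6c3 ⇒ r6c3=3.
Step 3. [r6c9∈{9}] only 9 remains possible at r6c9. So r6c9=9.
Step 4. [r8c7∈{2,4,9}] col 7 places 9 nowhere but r8c7 ⇒ r8c7=9.
Step 5. [r8c2∈{3}] only 3 remains possible at r8c2, so r8c2=3.
Step 6. [r8c9∈{4}] nothing but 4 survives at r8c9. So r8c9=4.
Step 7. [r5c9∈{3,7,8}] in row 5, 7 fits only at r5c9 ⇒ r5c9=7.
Step 8. [r7c3∈{5,7,8}] row 7 places 8 nowhere but r7c3, so r7c3=8.
Step 9. [r3c9∈{1}] r3c9's peers cover all but 1, so r3c9=1.
Step 10. [r1c8∈{4,9}] r1c8 is the only open cell in col 8 admitting 4, so r1c8=4.
Step 11. [r3c3∈{4}] r3c3's peers cover all but 4 ⇒ r3c3=4.
Step 12. [r5c4∈{9}] r5c4 has the single candidate 9 ⇒ r5c4=9.
Step 13. [r1c9∈{8}] r1c9 is down to just 8. So r1c9=8.
Step 14. [r1c5∈{3}] r1c5 is down to just 3, so r1c5=3.
Step 15. [r8c3∈{7}] r8c3 has the single candidate 7 ⇒ r8c3=7.
Step 16. [r9c9∈{3}] r9c9 is down to just 3 ⇒ r9c9=3.
Step 17. [r8c1∈{6}] r8c1's peers cover all but 6 ⇒ r8c1=6.
Step 18. [r8c8∈{2}] r8c8 has the single candidate 2 ⇒ r8c8=2.
Step 19. [r7c8∈{5}] nothing but 5 survives at r7c8, so r7c8=5.
Step 20. [r4c7∈{4}] only 4 remains possible at r4c7 ⇒ r4c7=4.
Step 21. [r1c2∈{9}] r1c2 has the single candidate 9, so r1c2=9.
Step 22. [r9c3∈{5}] r9c3 has the single candidate 5, so r9c3=5.
Step 23. [r7c6∈{7}] r7c6's peers cover all but 7, so r7c6=7.
Step 24. [r5c7∈{8}] only 8 remains possible at r5c7 ⇒ r5c7=8.
Step 25. [r3c4∈{6}] r3c4 has the single candidate 6, so r3c4=6.
Step 26. [r5c8∈{3}] r5c8 has the single candidate 3. So r5c8=3.
Step 27. [r9c1∈{9}] r9c1 has the single candidate 9. So r9c1=9.
Step 28. [r6c7∈{2}] nothing but 2 survives at r6c7 ⇒ r6c7=2.
Step 29. [r9c4∈{2}] nothing but 2 survives at r9c4 ⇒ r9c4=2.
Step 30. [r3c1∈{3}] only 3 remains possible at r3c1 ⇒ r3c1=3.
Step 31. [r5c2∈{5}] r5c2 has the single candidate 5. So r5c2=5.
Step 32. [r2c8∈{9}] only 9 remains possible at r2c8. So r2c8=9.
Step 33. [r1c3∈{1}] r1c3 is down to just 1. So r1c3=1.

Answer: 7 9 1 5 3 2 6 4 8 / 5 8 6 4 7 1 3 9 2 / 3 2 4 6 8 9 5 7 1 / 8 6 9 7 2 3 4 1 5 / 1 5 2 9 6 4 8 3 7 / 4 7 3 8 1 5 2 6 9 / 2 4 8 3 9 7 1 5 6 / 6 3 7 1 5 8 9 2 4 / 9 1 5 2 4 6 7 8 3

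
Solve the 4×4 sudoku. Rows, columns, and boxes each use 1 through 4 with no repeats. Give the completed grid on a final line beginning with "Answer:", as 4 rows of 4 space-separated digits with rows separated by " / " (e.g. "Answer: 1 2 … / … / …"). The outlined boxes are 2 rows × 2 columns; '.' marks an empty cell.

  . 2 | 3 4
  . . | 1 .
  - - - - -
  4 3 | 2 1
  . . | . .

Step 1. [r4c1∈{1,2}] in row 4, 2 fits only at r4c1, so r4c1=2.
Step 2. [r4c2∈{1}] r4c2 is down to just 1, so r4c2=1.
Step 3. [r1c1∈{1}] nothing but 1 survives at r1c1, so r1c1=1.
Step 4. [r4c3∈{4}] only 4 remains possible at r4c3 ⇒ r4c3=4.
Step 5. [r2c2∈{4}] r2c2 is down to just 4 ⇒ r2c2=4.
Step 6. [r4c4∈{3}] r4c4 has the single candidate 3 ⇒ r4c4=3.
Step 7. [r2c1∈{3}] only 3 remains possible at r2c1 ⇒ r2c1=3.
Step 8. [r2c4∈{2}] r2c4 has the single candidate 2. So r2c4=2.

Answer: 1 2 3 4 / 3 4 1 2 / 4 3 2 1 / 2 1 4 3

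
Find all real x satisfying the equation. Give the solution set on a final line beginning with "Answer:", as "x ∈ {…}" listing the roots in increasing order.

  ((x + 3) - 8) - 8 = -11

Step 1. [((x + 3) - 8) - 8 = -11] peel the -8: add 8 from each side. So sub: (x + 3) - 8 = -3.
Step 2. [(x + 3) - 8 = -3] peel the -8: add 8 from each side. So sub: x + 3 = 5.
Step 3. [x + 3 = 5] +3 is outermost — subtract 3 both sides, so sub: x = 2.

Answer: x ∈ {2}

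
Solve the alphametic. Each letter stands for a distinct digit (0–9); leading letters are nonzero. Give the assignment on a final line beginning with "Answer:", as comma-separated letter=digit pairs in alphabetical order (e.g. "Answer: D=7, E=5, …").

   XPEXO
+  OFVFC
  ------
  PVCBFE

Step 1. [P] the sum has 6 digits but both addends have 5; that extra leading digit P is the final carry, namely 1, so P=1.
Step 2. [col 1: O + C ≡ E (mod 10)] no forcing yet in column 1 (carry-in 0); O=4 is free and consistent — try it ⇒ O=4.
Step 3. [col 1: O + C ≡ E (mod 10)] several values work for E in column 1 (O + C ≡ E (mod 10), carry-in 0); try E=2. So E=2.
Step 4. [col 1: O + C ≡ E (mod 10)] column 1 reads O+C+carry(0)=E with O=4, E=2; with digits 1,2,4 already taken and all letters distinct, the only value for C is 8 ⇒ C=8.
Step 5. [col 2: X + F ≡ F (mod 10)] from column 2 (nothing yet, carry-in 1, digits 1,2,4,8 already taken and all letters distinct): X must equal 9. So X=9.
Step 6. [col 2: X + F ≡ F (mod 10)] several values work for F in column 2 (X + F ≡ F (mod 10), carry-in 1); try F=7, so F=7.
Step 7. [col 3: E + V ≡ B (mod 10)] column 3 (E + V ≡ B (mod 10), carry-in 1) doesn't pin B yet; pick B=6 and continue ⇒ B=6.
Step 8. [col 3: E + V ≡ B (mod 10)] in column 3 we have E+V≡B with carry-in 1; given E=2, B=6 and digits 1,2,4,6,7,8,9 already taken and all letters distinct, that pins V to 3. So V=3.

Answer: B=6, C=8, E=2, F=7, O=4, P=1, V=3, X=9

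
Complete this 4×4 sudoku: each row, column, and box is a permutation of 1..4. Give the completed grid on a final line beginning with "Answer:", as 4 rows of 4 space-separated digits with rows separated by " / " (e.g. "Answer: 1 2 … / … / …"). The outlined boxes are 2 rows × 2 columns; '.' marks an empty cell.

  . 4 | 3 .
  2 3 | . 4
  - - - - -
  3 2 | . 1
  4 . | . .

Step 1. [r4c3∈{2}] r4c3 is down to just 2 ⇒ r4c3=2.
Step 2. [r3c3∈{4}] nothing but 4 survives at r3c3, so r3c3=4.
Step 3. [r4c4∈{3}] r4c4 has the single candidate 3 ⇒ r4c4=3.
Step 4. [r1c4∈{2}] r1c4 has the single candidate 2. So r1c4=2.
Step 5. [r4c2∈{1}] only 1 remains possible at r4c2. So r4c2=1.
Step 6. [r1c1∈{1}] r1c1's peers cover all but 1, so r1c1=1.
Step 7. [r2c3∈{1}] r2c3 has the single candidate 1. So r2c3=1.

Answer: 1 4 3 2 / 2 3 1 4 / 3 2 4 1 / 4 1 2 3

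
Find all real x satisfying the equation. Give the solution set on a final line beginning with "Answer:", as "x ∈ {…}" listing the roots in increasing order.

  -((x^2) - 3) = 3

Step 1. [-((x^2) - 3) = 3] leading − — multiply by −1. So neg: (x^2) - 3 = -3.
Step 2. [(x^2) - 3 = -3] 3 comes off first (add 3) ⇒ sub: x^2 = 0.
Step 3. [x^2 = 0] LHS squared, RHS 0 ≥ 0: apply √ (±), so sqrt: x = 0.

Answer: x ∈ {0}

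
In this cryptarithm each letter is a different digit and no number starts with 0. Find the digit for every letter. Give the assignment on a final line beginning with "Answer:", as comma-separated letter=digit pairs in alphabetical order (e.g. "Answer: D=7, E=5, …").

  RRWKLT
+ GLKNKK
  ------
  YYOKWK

Step 1. [col 1: T + K ≡ K (mod 10)] column 1: given nothing yet, carry-in 0, and all letters distinct, none taken yet, T+K≡K (mod 10) forces T=0. So T=0.
Step 2. [col 1: T + K ≡ K (mod 10)] column 1 (T + K ≡ K (mod 10), carry-in 0) doesn't pin K yet; pick K=8 and continue ⇒ K=8.
Step 3. [col 2: L + K ≡ W (mod 10)] no forcing yet in column 2 (carry-in 0); L=5 is free and consistent — try it ⇒ L=5.
Step 4. [col 2: L + K ≡ W (mod 10)] in column 2 we have L+K≡W with carry-in 0; given L=5, K=8 and digits 0,5,8 already taken and all letters distinct, that pins W to 3, so W=3.
Step 5. [col 3: K + N ≡ K (mod 10)] in column 3 we have K+N≡K with carry-in 1; given K=8 and digits 0,3,5,8 already taken and all letters distinct, that pins N to 9 ⇒ N=9.
Step 6. [col 4: W + K ≡ O (mod 10)] in column 4 we have W+K≡O with carry-in 1; given W=3, K=8 and digits 0,3,5,8,9 already taken and all letters distinct, that pins O to 2, so O=2.
Step 7. [col 5: R + L ≡ Y (mod 10)] in column 5 we have R+L≡Y with carry-in 1; given L=5 and digits 0,2,3,5,8,9 already taken and all letters distinct, that pins Y to 7, so Y=7.
Step 8. [col 5: R + L ≡ Y (mod 10)] from column 5 (L=5, Y=7, carry-in 1, digits 0,2,3,5,7,8,9 already taken and all letters distinct): R must equal 1 ⇒ R=1.
Step 9. [col 6: R + G ≡ Y (mod 10)] in column 6 we have R+G≡Y with carry-in 0; given R=1, Y=7 and digits 0,1,2,3,5,7,8,9 already taken and all letters distinct, that pins G to 6, so G=6.

Answer: G=6, K=8, L=5, N=9, O=2, R=1, T=0, W=3, Y=7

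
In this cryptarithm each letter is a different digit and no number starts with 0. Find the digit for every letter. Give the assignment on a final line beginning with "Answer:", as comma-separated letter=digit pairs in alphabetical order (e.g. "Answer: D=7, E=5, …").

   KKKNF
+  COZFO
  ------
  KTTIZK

Step 1. [col 1: F + O ≡ K (mod 10)] no forcing yet in column 1 (carry-in 0); F=2 is free and consistent — try it ⇒ F=2.
Step 2. [col 1: F + O ≡ K (mod 10)] no forcing yet in column 1 (carry-in 0); K=1 is free and consistent — try it, so K=1.
Step 3. [col 1: F + O ≡ K (mod 10)] column 1 reads F+O+carry(0)=K with F=2, K=1; with digits 1,2 already taken and all letters distinct, the only value for O is 9. So O=9.
Step 4. [col 2: N + F ≡ Z (mod 10)] several values work for N in column 2 (N + F ≡ Z (mod 10), carry-in 1); try N=3 ⇒ N=3.
Step 5. [col 2: N + F ≡ Z (mod 10)] column 2 reads N+F+carry(1)=Z with N=3, F=2; with digits 1,2,3,9 already taken and all letters distinct, the only value for Z is 6, so Z=6.
Step 6. [col 3: K + Z ≡ I (mod 10)] column 3 reads K+Z+carry(0)=I with K=1, Z=6; with digits 1,2,3,6,9 already taken and all letters distinct, the only value for I is 7. So I=7.
Step 7. [col 4: K + O ≡ T (mod 10)] from column 4 (K=1, O=9, carry-in 0, digits 1,2,3,6,7,9 already taken and all letters distinct): T must equal 0. So T=0.
Step 8. [col 5: K + C ≡ T (mod 10)] column 5: given K=1, T=0, carry-in 1, and digits 0,1,2,3,6,7,9 already taken and all letters distinct, K+C≡T (mod 10) forces C=8. So C=8.

Answer: C=8, F=2, I=7, K=1, N=3, O=9, T=0, Z=6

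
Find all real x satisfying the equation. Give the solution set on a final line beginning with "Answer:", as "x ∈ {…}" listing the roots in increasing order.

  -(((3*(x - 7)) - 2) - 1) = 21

Step 1. [-(((3*(x - 7)) - 2) - 1) = 21] flip signs both sides ⇒ neg: ((3*(x - 7)) - 2) - 1 = -21.
Step 2. [((3*(x - 7)) - 2) - 1 = -21] add 1: x sits inside (… - 1) ⇒ sub: (3*(x - 7)) - 2 = -20.
Step 3. [(3*(x - 7)) - 2 = -20] add 2: x sits inside (… - 2), so sub: 3*(x - 7) = -18.
Step 4. [3*(x - 7) = -18] 3·(inner) — divide through by 3 ⇒ div: x - 7 = -6.
Step 5. [x - 7 = -6] add 7: x sits inside (… - 7), so sub: x = 1.

Answer: x ∈ {1}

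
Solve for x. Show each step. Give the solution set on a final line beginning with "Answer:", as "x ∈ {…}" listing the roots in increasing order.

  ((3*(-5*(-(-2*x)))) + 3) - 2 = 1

Step 1. [((3*(-5*(-(-2*x)))) + 3) - 2 = 1] add 2: x sits inside (… - 2). So sub: (3*(-5*(-(-2*x)))) + 3 = 3.
Step 2. [(3*(-5*(-(-2*x)))) + 3 = 3] subtract 3: x sits inside (… + 3). So sub: 3*(-5*(-(-2*x))) = 0.
Step 3. [3*(-5*(-(-2*x))) = 0] leading coefficient 3: divide by 3, so div: -5*(-(-2*x)) = 0.
Step 4. [-5*(-(-2*x)) = 0] divide by the outer -5. So div: -(-2*x) = 0.
Step 5. [-(-2*x) = 0] flip signs both sides ⇒ neg: -2*x = 0.
Step 6. [-2*x = 0] -2 out front; divide by -2 ⇒ div: x = 0.

Answer: x ∈ {0}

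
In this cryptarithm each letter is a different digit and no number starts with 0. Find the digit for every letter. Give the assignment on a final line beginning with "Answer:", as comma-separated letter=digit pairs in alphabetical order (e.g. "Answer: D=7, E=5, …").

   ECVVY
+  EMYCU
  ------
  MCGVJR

Step 1. [col 1: Y + U ≡ R (mod 10)] Y=9 is one option consistent with column 1 (Y + U ≡ R (mod 10), carry-in 0) — take it ⇒ Y=9.
Step 2. [col 1: Y + U ≡ R (mod 10)] R=2 is one option consistent with column 1 (Y + U ≡ R (mod 10), carry-in 0) — take it ⇒ R=2.
Step 3. [col 1: Y + U ≡ R (mod 10)] from column 1 (Y=9, R=2, carry-in 0, digits 2,9 already taken and all letters distinct): U must equal 3. So U=3.
Step 4. [M] M is the leading digit of a 6-digit sum of two 5-digit numbers; the final carry is exactly 1 ⇒ M=1.
Step 5. [col 2: V + C ≡ J (mod 10)] column 2 (V + C ≡ J (mod 10), carry-in 1) doesn't pin J yet; pick J=0 and continue, so J=0.
Step 6. [col 2: V + C ≡ J (mod 10)] column 2 (V + C ≡ J (mod 10), carry-in 1) doesn't pin V yet; pick V=5 and continue. So V=5.
Step 7. [col 2: V + C ≡ J (mod 10)] from column 2 (V=5, J=0, carry-in 1, digits 0,1,2,3,5,9 already taken and all letters distinct): C must equal 4, so C=4.
Step 8. [col 4: C + M ≡ G (mod 10)] in column 4 we have C+M≡G with carry-in 1; given C=4, M=1 and digits 0,1,2,3,4,5,9 already taken and all letters distinct, that pins G to 6. So G=6.
Step 9. [col 5: E + E ≡ C (mod 10)] in column 5 we have E+E≡C with carry-in 0; given C=4 and digits 0,1,2,3,4,5,6,9 already taken and all letters distinct, that pins E to 7. So E=7.

Answer: C=4, E=7, G=6, J=0, M=1, R=2, U=3, V=5, Y=9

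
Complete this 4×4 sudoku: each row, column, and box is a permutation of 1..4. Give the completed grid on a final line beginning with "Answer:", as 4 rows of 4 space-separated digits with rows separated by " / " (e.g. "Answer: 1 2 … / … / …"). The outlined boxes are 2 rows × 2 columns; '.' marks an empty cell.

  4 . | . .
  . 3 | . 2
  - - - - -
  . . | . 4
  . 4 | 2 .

Step 1. [r2c1∈{1}] only 1 remains possible at r2c1, so r2c1=1.
Step 2. [r4c4∈{1,3}] 1 has one home in row 4: r4c4. So r4c4=1.
Step 3. [r3c3∈{3}] r3c3 has the single candidate 3, so r3c3=3.
Step 4. [r3c1∈{2}] r3c1 is down to just 2, so r3c1=2.
Step 5. [r4c1∈{3}] r4c1's peers cover all but 3. So r4c1=3.
Step 6. [r1c4∈{3}] r1c4's peers cover all but 3. So r1c4=3.
Step 7. [r3c2∈{1}] r3c2 has the single candidate 1 ⇒ r3c2=1.
Step 8. [r2c3∈{4}] nothing but 4 survives at r2c3, so r2c3=4.
Step 9. [r1c2∈{2}] nothing but 2 survives at r1c2 ⇒ r1c2=2.
Step 10. [r1c3∈{1}] r1c3's peers cover all but 1. So r1c3=1.

Answer: 4 2 1 3 / 1 3 4 2 / 2 1 3 4 / 3 4 2 1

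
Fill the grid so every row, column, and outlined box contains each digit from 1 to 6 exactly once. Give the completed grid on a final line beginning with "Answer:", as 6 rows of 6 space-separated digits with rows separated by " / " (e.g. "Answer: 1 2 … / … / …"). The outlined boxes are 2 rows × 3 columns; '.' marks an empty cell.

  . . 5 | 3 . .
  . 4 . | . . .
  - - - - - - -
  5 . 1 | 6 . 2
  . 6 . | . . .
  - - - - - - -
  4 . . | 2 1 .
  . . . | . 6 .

Step 1. [r3c5∈{3,4}] row 3 places 4 nowhere but r3c5. So r3c5=4.
Step 2. [r3c2∈{3}] r3c2 is down to just 3, so r3c2=3.
Step 3. [r4c1∈{2}] only 2 remains possible at r4c1. So r4c1=2.
Step 4. [r1c6∈{1,4,6}] across row 1, 4 lands solely at r1c6. So r1c6=4.
Step 5. [r2c6∈{1,5,6}] 6 has one home in col 6: r2c6, so r2c6=6.
Step 6. [r4c6∈{1,3,5}] in col 6, 1 fits only at r4c6 ⇒ r4c6=1.
Step 7. [r4c4∈{5}] r4c4 has the single candidate 5. So r4c4=5.
Step 8. [r1c5∈{2}] r1c5's peers cover all but 2, so r1c5=2.
Step 9. [r1c2∈{1}] only 1 remains possible at r1c2 ⇒ r1c2=1.
Step 10. [r5c2∈{5}] nothing but 5 survives at r5c2. So r5c2=5.
Step 11. [r2c3∈{2,3}] row 2 places 2 nowhere but r2c3. So r2c3=2.
Step 12. [r6c3∈{3}] only 3 remains possible at r6c3, so r6c3=3.
Step 13. [r4c5∈{3}] r4c5 has the single candidate 3. So r4c5=3.
Step 14. [r5c6∈{3}] r5c6 is down to just 3 ⇒ r5c6=3.
Step 15. [r5c3∈{6}] r5c3 is down to just 6. So r5c3=6.
Step 16. [r2c5∈{5}] only 5 remains possible at r2c5. So r2c5=5.
Step 17. [r6c2∈{2}] nothing but 2 survives at r6c2. So r6c2=2.
Step 18. [r6c1∈{1}] r6c1's peers cover all but 1. So r6c1=1.
Step 19. [r6c6∈{5}] r6c6's peers cover all but 5 ⇒ r6c6=5.
Step 20. [r1c1∈{6}] r1c1 is down to just 6 ⇒ r1c1=6.
Step 21. [r6c4∈{4}] r6c4 has the single candidate 4 ⇒ r6c4=4.
Step 22. [r2c4∈{1}] r2c4's peers cover all but 1. So r2c4=1.
Step 23. [r4c3∈{4}] nothing but 4 survives at r4c3, so r4c3=4.
Step 24. [r2c1∈{3}] r2c1 is down to just 3. So r2c1=3.

Answer: 6 1 5 3 2 4 / 3 4 2 1 5 6 / 5 3 1 6 4 2 / 2 6 4 5 3 1 / 4 5 6 2 1 3 / 1 2 3 4 6 5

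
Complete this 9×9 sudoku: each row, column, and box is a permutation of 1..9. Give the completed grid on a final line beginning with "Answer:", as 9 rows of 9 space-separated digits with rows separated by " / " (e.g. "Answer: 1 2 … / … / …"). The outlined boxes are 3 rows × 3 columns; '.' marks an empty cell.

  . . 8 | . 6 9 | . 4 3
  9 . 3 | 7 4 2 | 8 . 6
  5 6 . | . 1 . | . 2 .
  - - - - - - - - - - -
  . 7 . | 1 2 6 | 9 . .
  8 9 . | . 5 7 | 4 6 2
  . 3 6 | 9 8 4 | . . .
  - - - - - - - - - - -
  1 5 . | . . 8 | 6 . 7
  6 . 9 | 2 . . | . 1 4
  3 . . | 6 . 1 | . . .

Step 1. [r2c8∈{5}] r2c8's peers cover all but 5, so r2c8=5.
Step 2. [r3c3∈{4,7}] across row 3, 4 lands solely at r3c3. So r3c3=4.
Step 3. [r8c7∈{3,5}] 3 has one home in col 7: r8c7 ⇒ r8c7=3.
Step 4. [r9c7∈{2,5}] 2 has one home in col 7: r9c7 ⇒ r9c7=2.
Step 5. [r9c9∈{5,8,9}] across row 9, 5 lands solely at r9c9. So r9c9=5.
Step 6. [r9c8∈{8,9}] 8 has one home in box 9: r9c8 ⇒ r9c8=8.
Step 7. [r1c7∈{1,7}] 1 has one home in box 3: r1c7 ⇒ r1c7=1.
Step 8. [r7c5∈{3,9}] across col 5, 3 lands solely at r7c5, so r7c5=3.
Step 9. [r6c1∈{2}] r6c1's peers cover all but 2 ⇒ r6c1=2.
Step 10. [r6c8∈{7}] r6c8's peers cover all but 7, so r6c8=7.
Step 11. [r3c6∈{3}] r3c6 has the single candidate 3. So r3c6=3.
Step 12. [r8c5∈{7}] r8c5 is down to just 7 ⇒ r8c5=7.
Step 13. [r7c4∈{4}] r7c4 has the single candidate 4 ⇒ r7c4=4.
Step 14. [r4c9∈{8}] only 8 remains possible at r4c9 ⇒ r4c9=8.
Step 15. [r4c8∈{3}] r4c8 is down to just 3 ⇒ r4c8=3.
Step 16. [r9c3∈{7}] only 7 remains possible at r9c3, so r9c3=7.
Step 17. [r8c2∈{8}] r8c2 has the single candidate 8. So r8c2=8.
Step 18. [r8c6∈{5}] nothing but 5 survives at r8c6 ⇒ r8c6=5.
Step 19. [r3c7∈{7}] nothing but 7 survives at r3c7 ⇒ r3c7=7.
Step 20. [r9c5∈{9}] r9c5 has the single candidate 9 ⇒ r9c5=9.
Step 21. [r3c4∈{8}] r3c4's peers cover all but 8 ⇒ r3c4=8.
Step 22. [r5c4∈{3}] only 3 remains possible at r5c4, so r5c4=3.
Step 23. [r7c8∈{9}] only 9 remains possible at r7c8, so r7c8=9.
Step 24. [r9c2∈{4}] nothing but 4 survives at r9c2, so r9c2=4.
Step 25. [r4c3∈{5}] r4c3 has the single candidate 5 ⇒ r4c3=5.
Step 26. [r6c9∈{1}] only 1 remains possible at r6c9 ⇒ r6c9=1.
Step 27. [r6c7∈{5}] r6c7's peers cover all but 5, so r6c7=5.
Step 28. [r7c3∈{2}] only 2 remains possible at r7c3. So r7c3=2.
Step 29. [r4c1∈{4}] r4c1 has the single candidate 4 ⇒ r4c1=4.
Step 30. [r5c3∈{1}] r5c3 is down to just 1 ⇒ r5c3=1.
Step 31. [r3c9∈{9}] r3c9's peers cover all but 9 ⇒ r3c9=9.
Step 32. [r2c2∈{1}] only 1 remains possible at r2c2. So r2c2=1.
Step 33. [r1c2∈{2}] only 2 remains possible at r1c2, so r1c2=2.
Step 34. [r1c4∈{5}] r1c4's peers cover all but 5 ⇒ r1c4=5.
Step 35. [r1c1∈{7}] r1c1's peers cover all but 7. So r1c1=7.

Answer: 7 2 8 5 6 9 1 4 3 / 9 1 3 7 4 2 8 5 6 / 5 6 4 8 1 3 7 2 9 / 4 7 5 1 2 6 9 3 8 / 8 9 1 3 5 7 4 6 2 / 2 3 6 9 8 4 5 7 1 / 1 5 2 4 3 8 6 9 7 / 6 8 9 2 7 5 3 1 4 / 3 4 7 6 9 1 2 8 5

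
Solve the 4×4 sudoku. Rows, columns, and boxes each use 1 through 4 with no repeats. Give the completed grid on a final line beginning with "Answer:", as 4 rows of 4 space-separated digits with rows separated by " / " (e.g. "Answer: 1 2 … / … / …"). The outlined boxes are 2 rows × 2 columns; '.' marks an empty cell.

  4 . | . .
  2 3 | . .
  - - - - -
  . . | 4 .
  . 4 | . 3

Step 1. [r2c3∈{1}] only 1 remains possible at r2c3 ⇒ r2c3=1.
Step 2. [r3c4∈{1,2}] r3c4 is the only open cell in col 4 admitting 1 ⇒ r3c4=1.
Step 3. [r4c3∈{2}] nothing but 2 survives at r4c3. So r4c3=2.
Step 4. [r4c1∈{1}] only 1 remains possible at r4c1. So r4c1=1.
Step 5. [r3c2∈{2}] r3c2's peers cover all but 2. So r3c2=2.
Step 6. [r2c4∈{4}] r2c4's peers cover all but 4, so r2c4=4.
Step 7. [r3c1∈{3}] r3c1's peers cover all but 3, so r3c1=3.
Step 8. [r1c4∈{2}] r1c4 has the single candidate 2 ⇒ r1c4=2.
Step 9. [r1c3∈{3}] r1c3 is down to just 3. So r1c3=3.
Step 10. [r1c2∈{1}] nothing but 1 survives at r1c2. So r1c2=1.

Answer: 4 1 3 2 / 2 3 1 4 / 3 2 4 1 / 1 4 2 3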